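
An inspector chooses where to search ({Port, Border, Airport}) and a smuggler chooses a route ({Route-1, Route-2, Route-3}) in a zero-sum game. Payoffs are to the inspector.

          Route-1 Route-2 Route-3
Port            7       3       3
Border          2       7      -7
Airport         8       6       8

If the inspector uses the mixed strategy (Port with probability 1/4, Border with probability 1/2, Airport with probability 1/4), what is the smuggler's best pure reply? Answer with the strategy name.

Route-3

If the smuggler plays Route-1, the inspector's expected payoff is (1/4)·7 + (1/2)·2 + (1/4)·8 = 19/4.
If the smuggler plays Route-2, the inspector's expected payoff is (1/4)·3 + (1/2)·7 + (1/4)·6 = 23/4.
If the smuggler plays Route-3, the inspector's expected payoff is (1/4)·3 + (1/2)·(-7) + (1/4)·8 = -3/4.
The smuggler minimizes the inspector's payoff; the smallest is -3/4, so the best response is Route-3.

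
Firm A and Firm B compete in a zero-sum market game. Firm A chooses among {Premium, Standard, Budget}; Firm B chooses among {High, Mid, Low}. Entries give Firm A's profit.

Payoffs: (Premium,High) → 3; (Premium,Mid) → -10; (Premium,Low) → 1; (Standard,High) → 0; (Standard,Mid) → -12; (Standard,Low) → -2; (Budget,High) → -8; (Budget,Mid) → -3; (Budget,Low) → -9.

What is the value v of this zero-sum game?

Row minima: Premium → -10, Standard → -12, Budget → -9; maximin = -9.
Column maxima: High → 3, Mid → -3, Low → 1; minimax = -3.
-9 ≠ -3, so there is no saddle point; optimal play is mixed.
Standard is strictly dominated by Premium, so Firm A never plays it.
High is strictly dominated by Low (it gives Firm A strictly more in every row), so Firm B never plays it.
On the remaining 2×2 (Premium, Budget vs Mid, Low):
Let Firm A play Premium with probability p. Expected payoff against Mid: (-10)p + (-3)(1−p) = −7p − 3; against Low: 1p + (-9)(1−p) = 10p − 9.
Setting these equal: −7p − 3 = 10p − 9 ⇒ −17p = -6 ⇒ p = 6/17, and the value is (-7)·(6/17) − 3 = -93/17.
For Firm B: with q = P(Mid), equating Premium's and Budget's payoffs gives −11q + 1 = 6q − 9 ⇒ q = 10/17.

-93/17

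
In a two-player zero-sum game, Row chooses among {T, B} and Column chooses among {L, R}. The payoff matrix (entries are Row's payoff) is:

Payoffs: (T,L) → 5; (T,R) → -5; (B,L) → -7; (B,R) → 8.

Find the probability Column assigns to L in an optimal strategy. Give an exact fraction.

13/25

Row minima: T → -5, B → -7; maximin = -5.
Column maxima: L → 5, R → 8; minimax = 5.
-5 ≠ 5, so there is no saddle point; optimal play is mixed.
Let Row play T with probability p. Expected payoff against L: 5p + (-7)(1−p) = 12p − 7; against R: (-5)p + 8(1−p) = −13p + 8.
Setting these equal: 12p − 7 = −13p + 8 ⇒ 25p = 15 ⇒ p = 3/5, and the value is (12)·(3/5) − 7 = 1/5.
For Column: with q = P(L), equating T's and B's payoffs gives 10q − 5 = −15q + 8 ⇒ q = 13/25.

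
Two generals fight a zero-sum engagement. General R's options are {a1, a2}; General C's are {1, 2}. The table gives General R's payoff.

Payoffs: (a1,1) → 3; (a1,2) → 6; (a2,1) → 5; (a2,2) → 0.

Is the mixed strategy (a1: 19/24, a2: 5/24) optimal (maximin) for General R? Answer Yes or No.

Against 1 this mix gives (19/24)·3 + (5/24)·5 = 41/12.
Against 2 this mix gives (19/24)·6 + (5/24)·0 = 19/4.
General C will play 1, holding General R to 41/12. Shifting weight toward the row that does better against 1 would raise this floor (the equalizing mix achieves 15/4 against both 1 and 2), so the proposed strategy is not optimal.

No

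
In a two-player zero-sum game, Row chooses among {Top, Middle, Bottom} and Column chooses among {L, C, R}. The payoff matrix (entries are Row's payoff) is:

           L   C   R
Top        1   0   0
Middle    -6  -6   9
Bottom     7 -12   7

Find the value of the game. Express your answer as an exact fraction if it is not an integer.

0

Row minima: Top → 0, Middle → -6, Bottom → -12; maximin = 0.
Column maxima: L → 7, C → 0, R → 9; minimax = 0.
Since maximin = minimax = 0, there is a saddle point and the value is 0.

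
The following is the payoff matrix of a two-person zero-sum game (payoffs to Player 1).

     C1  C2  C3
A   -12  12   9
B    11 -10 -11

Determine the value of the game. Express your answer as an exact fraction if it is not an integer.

Row minima: A → -12, B → -11; maximin = -11.
Column maxima: C1 → 11, C2 → 12, C3 → 9; minimax = 9.
-11 ≠ 9, so there is no saddle point; optimal play is mixed.
C2 is strictly dominated by C3 (it gives Player 1 strictly more in every row), so Player 2 never plays it.
On the remaining 2×2 (A, B vs C1, C3):
Let Player 1 play A with probability p. Expected payoff against C1: (-12)p + 11(1−p) = −23p + 11; against C3: 9p + (-11)(1−p) = 20p − 11.
Setting these equal: −23p + 11 = 20p − 11 ⇒ −43p = -22 ⇒ p = 22/43, and the value is (-23)·(22/43) + 11 = -33/43.
For Player 2: with q = P(C1), equating A's and B's payoffs gives −21q + 9 = 22q − 11 ⇒ q = 20/43.

-33/43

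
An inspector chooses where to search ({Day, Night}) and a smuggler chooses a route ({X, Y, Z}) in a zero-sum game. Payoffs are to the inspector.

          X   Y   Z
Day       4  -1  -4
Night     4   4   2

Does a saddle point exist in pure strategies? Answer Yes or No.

Yes

Row minima: Day → -4, Night → 2; maximin = 2.
Column maxima: X → 4, Y → 4, Z → 2; minimax = 2.
maximin = minimax = 2, so a saddle point exists.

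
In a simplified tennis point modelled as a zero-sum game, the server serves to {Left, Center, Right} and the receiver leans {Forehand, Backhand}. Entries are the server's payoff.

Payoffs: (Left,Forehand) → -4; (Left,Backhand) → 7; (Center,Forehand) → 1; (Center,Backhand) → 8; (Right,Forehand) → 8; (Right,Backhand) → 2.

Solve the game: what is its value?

62/13

Row minima: Left → -4, Center → 1, Right → 2; maximin = 2.
Column maxima: Forehand → 8, Backhand → 8; minimax = 8.
2 ≠ 8, so there is no saddle point; optimal play is mixed.
Left is strictly dominated by Center, so the server never plays it.
On the remaining 2×2 (Center, Right vs Forehand, Backhand):
Let the server play Center with probability p. Expected payoff against Forehand: 1p + 8(1−p) = −7p + 8; against Backhand: 8p + 2(1−p) = 6p + 2.
Setting these equal: −7p + 8 = 6p + 2 ⇒ −13p = -6 ⇒ p = 6/13, and the value is (-7)·(6/13) + 8 = 62/13.
For the receiver: with q = P(Forehand), equating Center's and Right's payoffs gives −7q + 8 = 6q + 2 ⇒ q = 6/13.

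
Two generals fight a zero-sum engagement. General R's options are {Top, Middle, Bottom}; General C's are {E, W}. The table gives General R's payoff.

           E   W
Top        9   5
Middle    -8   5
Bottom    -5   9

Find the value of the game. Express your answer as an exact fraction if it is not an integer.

Row minima: Top → 5, Middle → -8, Bottom → -5; maximin = 5.
Column maxima: E → 9, W → 9; minimax = 9.
5 ≠ 9, so there is no saddle point; optimal play is mixed.
Middle is strictly dominated by Bottom, so General R never plays it.
On the remaining 2×2 (Top, Bottom vs E, W):
Let General R play Top with probability p. Expected payoff against E: 9p + (-5)(1−p) = 14p − 5; against W: 5p + 9(1−p) = −4p + 9.
Setting these equal: 14p − 5 = −4p + 9 ⇒ 18p = 14 ⇒ p = 7/9, and the value is (14)·(7/9) − 5 = 53/9.
For General C: with q = P(E), equating Top's and Bottom's payoffs gives 4q + 5 = −14q + 9 ⇒ q = 2/9.

53/9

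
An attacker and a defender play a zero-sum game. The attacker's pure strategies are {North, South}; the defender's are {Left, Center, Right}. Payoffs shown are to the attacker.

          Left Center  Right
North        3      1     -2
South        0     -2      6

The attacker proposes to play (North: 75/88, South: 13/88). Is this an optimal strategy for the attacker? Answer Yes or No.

Against Left this mix gives (75/88)·3 + (13/88)·0 = 225/88.
Against Center this mix gives (75/88)·1 + (13/88)·(-2) = 49/88.
Against Right this mix gives (75/88)·(-2) + (13/88)·6 = -9/11.
The defender will play Right, holding the attacker to -9/11. Shifting weight toward the row that does better against Right would raise this floor (the equalizing mix achieves 2/11 against both Right and Center), so the proposed strategy is not optimal.

No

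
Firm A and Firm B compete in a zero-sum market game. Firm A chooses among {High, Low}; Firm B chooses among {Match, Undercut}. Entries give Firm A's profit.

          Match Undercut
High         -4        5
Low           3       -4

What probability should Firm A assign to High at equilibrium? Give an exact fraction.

7/16

Row minima: High → -4, Low → -4; maximin = -4.
Column maxima: Match → 3, Undercut → 5; minimax = 3.
-4 ≠ 3, so there is no saddle point; optimal play is mixed.
Let Firm A play High with probability p. Expected payoff against Match: (-4)p + 3(1−p) = −7p + 3; against Undercut: 5p + (-4)(1−p) = 9p − 4.
Setting these equal: −7p + 3 = 9p − 4 ⇒ −16p = -7 ⇒ p = 7/16, and the value is (-7)·(7/16) + 3 = -1/16.
For Firm B: with q = P(Match), equating High's and Low's payoffs gives −9q + 5 = 7q − 4 ⇒ q = 9/16.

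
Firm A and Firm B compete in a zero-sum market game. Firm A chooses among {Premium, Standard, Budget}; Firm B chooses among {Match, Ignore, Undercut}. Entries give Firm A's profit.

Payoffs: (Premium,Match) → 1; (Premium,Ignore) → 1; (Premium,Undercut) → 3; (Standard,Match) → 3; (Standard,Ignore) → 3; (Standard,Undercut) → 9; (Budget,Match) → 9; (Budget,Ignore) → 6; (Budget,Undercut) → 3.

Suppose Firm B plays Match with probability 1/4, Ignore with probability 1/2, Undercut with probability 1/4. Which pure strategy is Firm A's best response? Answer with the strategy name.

Expected payoff of Premium: (1/4)·1 + (1/2)·1 + (1/4)·3 = 3/2.
Expected payoff of Standard: (1/4)·3 + (1/2)·3 + (1/4)·9 = 9/2.
Expected payoff of Budget: (1/4)·9 + (1/2)·6 + (1/4)·3 = 6.
The largest is 6, so Firm A's best response is Budget.

Budget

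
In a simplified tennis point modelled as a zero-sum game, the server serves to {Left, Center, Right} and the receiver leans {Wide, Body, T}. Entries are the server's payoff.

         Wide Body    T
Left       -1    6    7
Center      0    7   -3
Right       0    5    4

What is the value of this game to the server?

0

Row minima: Left → -1, Center → -3, Right → 0; maximin = 0.
Column maxima: Wide → 0, Body → 7, T → 7; minimax = 0.
Since maximin = minimax = 0, there is a saddle point and the value is 0.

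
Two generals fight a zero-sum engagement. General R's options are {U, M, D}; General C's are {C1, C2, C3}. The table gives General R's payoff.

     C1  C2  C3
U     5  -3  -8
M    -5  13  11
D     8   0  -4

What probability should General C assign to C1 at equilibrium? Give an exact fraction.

15/28

Row minima: U → -8, M → -5, D → -4; maximin = -4.
Column maxima: C1 → 8, C2 → 13, C3 → 11; minimax = 8.
-4 ≠ 8, so there is no saddle point; optimal play is mixed.
U is strictly dominated by D, so General R never plays it.
C2 is strictly dominated by C3 (it gives General R strictly more in every row), so General C never plays it.
On the remaining 2×2 (M, D vs C1, C3):
Let General R play M with probability p. Expected payoff against C1: (-5)p + 8(1−p) = −13p + 8; against C3: 11p + (-4)(1−p) = 15p − 4.
Setting these equal: −13p + 8 = 15p − 4 ⇒ −28p = -12 ⇒ p = 3/7, and the value is (-13)·(3/7) + 8 = 17/7.
For General C: with q = P(C1), equating M's and D's payoffs gives −16q + 11 = 12q − 4 ⇒ q = 15/28.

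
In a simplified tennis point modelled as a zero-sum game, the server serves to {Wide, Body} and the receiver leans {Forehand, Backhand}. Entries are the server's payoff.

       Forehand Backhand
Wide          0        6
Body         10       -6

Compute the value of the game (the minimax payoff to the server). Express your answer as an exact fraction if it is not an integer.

Row minima: Wide → 0, Body → -6; maximin = 0.
Column maxima: Forehand → 10, Backhand → 6; minimax = 6.
0 ≠ 6, so there is no saddle point; optimal play is mixed.
Let the server play Wide with probability p. Expected payoff against Forehand: 0p + 10(1−p) = −10p + 10; against Backhand: 6p + (-6)(1−p) = 12p − 6.
Setting these equal: −10p + 10 = 12p − 6 ⇒ −22p = -16 ⇒ p = 8/11, and the value is (-10)·(8/11) + 10 = 30/11.
For the receiver: with q = P(Forehand), equating Wide's and Body's payoffs gives −6q + 6 = 16q − 6 ⇒ q = 6/11.

30/11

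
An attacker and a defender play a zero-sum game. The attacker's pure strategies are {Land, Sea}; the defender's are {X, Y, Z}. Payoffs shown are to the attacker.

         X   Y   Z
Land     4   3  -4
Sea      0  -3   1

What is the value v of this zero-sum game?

-9/11

Row minima: Land → -4, Sea → -3; maximin = -3.
Column maxima: X → 4, Y → 3, Z → 1; minimax = 1.
-3 ≠ 1, so there is no saddle point; optimal play is mixed.
X is strictly dominated by Y (it gives the attacker strictly more in every row), so the defender never plays it.
On the remaining 2×2 (Land, Sea vs Y, Z):
Let the attacker play Land with probability p. Expected payoff against Y: 3p + (-3)(1−p) = 6p − 3; against Z: (-4)p + 1(1−p) = −5p + 1.
Setting these equal: 6p − 3 = −5p + 1 ⇒ 11p = 4 ⇒ p = 4/11, and the value is (6)·(4/11) − 3 = -9/11.
For the defender: with q = P(Y), equating Land's and Sea's payoffs gives 7q − 4 = −4q + 1 ⇒ q = 5/11.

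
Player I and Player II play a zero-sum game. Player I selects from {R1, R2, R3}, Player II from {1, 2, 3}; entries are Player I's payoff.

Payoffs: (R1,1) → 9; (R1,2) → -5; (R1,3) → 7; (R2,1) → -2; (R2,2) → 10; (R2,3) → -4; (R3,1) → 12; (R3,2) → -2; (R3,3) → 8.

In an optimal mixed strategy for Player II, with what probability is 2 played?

1/2

Row minima: R1 → -5, R2 → -4, R3 → -2; maximin = -2.
Column maxima: 1 → 12, 2 → 10, 3 → 8; minimax = 8.
-2 ≠ 8, so there is no saddle point; optimal play is mixed.
R1 is strictly dominated by R3, so Player I never plays it.
1 is strictly dominated by 3 (it gives Player I strictly more in every row), so Player II never plays it.
On the remaining 2×2 (R2, R3 vs 2, 3):
Let Player I play R2 with probability p. Expected payoff against 2: 10p + (-2)(1−p) = 12p − 2; against 3: (-4)p + 8(1−p) = −12p + 8.
Setting these equal: 12p − 2 = −12p + 8 ⇒ 24p = 10 ⇒ p = 5/12, and the value is (12)·(5/12) − 2 = 3.
For Player II: with q = P(2), equating R2's and R3's payoffs gives 14q − 4 = −10q + 8 ⇒ q = 1/2.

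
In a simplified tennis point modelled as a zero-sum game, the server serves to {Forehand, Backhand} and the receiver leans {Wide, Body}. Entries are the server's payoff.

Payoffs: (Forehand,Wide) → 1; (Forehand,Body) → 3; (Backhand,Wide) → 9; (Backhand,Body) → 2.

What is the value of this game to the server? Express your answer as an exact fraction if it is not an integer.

25/9

Row minima: Forehand → 1, Backhand → 2; maximin = 2.
Column maxima: Wide → 9, Body → 3; minimax = 3.
2 ≠ 3, so there is no saddle point; optimal play is mixed.
Let the server play Forehand with probability p. Expected payoff against Wide: 1p + 9(1−p) = −8p + 9; against Body: 3p + 2(1−p) = p + 2.
Setting these equal: −8p + 9 = p + 2 ⇒ −9p = -7 ⇒ p = 7/9, and the value is (-8)·(7/9) + 9 = 25/9.
For the receiver: with q = P(Wide), equating Forehand's and Backhand's payoffs gives −2q + 3 = 7q + 2 ⇒ q = 1/9.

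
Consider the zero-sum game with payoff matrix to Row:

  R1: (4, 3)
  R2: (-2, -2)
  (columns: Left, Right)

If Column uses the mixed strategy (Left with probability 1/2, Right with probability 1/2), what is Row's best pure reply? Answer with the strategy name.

Expected payoff of R1: (1/2)·4 + (1/2)·3 = 7/2.
Expected payoff of R2: (1/2)·(-2) + (1/2)·(-2) = -2.
The largest is 7/2, so Row's best response is R1.

R1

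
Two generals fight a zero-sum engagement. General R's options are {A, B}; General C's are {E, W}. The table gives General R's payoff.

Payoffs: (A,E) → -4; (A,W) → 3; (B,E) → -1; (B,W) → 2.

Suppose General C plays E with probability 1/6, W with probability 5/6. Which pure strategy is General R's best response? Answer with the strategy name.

A

Expected payoff of A: (1/6)·(-4) + (5/6)·3 = 11/6.
Expected payoff of B: (1/6)·(-1) + (5/6)·2 = 3/2.
The largest is 11/6, so General R's best response is A.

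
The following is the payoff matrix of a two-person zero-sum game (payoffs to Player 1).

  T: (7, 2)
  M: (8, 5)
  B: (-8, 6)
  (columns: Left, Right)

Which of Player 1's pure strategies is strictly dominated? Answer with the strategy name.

M gives a strictly higher payoff than T against every column: 8 > 7, 5 > 2.
So T is strictly dominated and Player 1 never plays it.

T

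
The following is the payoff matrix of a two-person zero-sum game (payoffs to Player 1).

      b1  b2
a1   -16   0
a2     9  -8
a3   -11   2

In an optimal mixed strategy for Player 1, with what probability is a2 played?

13/30

Row minima: a1 → -16, a2 → -8, a3 → -11; maximin = -8.
Column maxima: b1 → 9, b2 → 2; minimax = 2.
-8 ≠ 2, so there is no saddle point; optimal play is mixed.
a1 is strictly dominated by a3, so Player 1 never plays it.
On the remaining 2×2 (a2, a3 vs b1, b2):
Let Player 1 play a2 with probability p. Expected payoff against b1: 9p + (-11)(1−p) = 20p − 11; against b2: (-8)p + 2(1−p) = −10p + 2.
Setting these equal: 20p − 11 = −10p + 2 ⇒ 30p = 13 ⇒ p = 13/30, and the value is (20)·(13/30) − 11 = -7/3.
For Player 2: with q = P(b1), equating a2's and a3's payoffs gives 17q − 8 = −13q + 2 ⇒ q = 1/3.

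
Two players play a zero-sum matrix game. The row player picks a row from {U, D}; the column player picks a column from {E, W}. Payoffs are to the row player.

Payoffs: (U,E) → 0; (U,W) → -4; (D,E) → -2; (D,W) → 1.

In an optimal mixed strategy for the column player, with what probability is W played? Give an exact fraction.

Row minima: U → -4, D → -2; maximin = -2.
Column maxima: E → 0, W → 1; minimax = 0.
-2 ≠ 0, so there is no saddle point; optimal play is mixed.
Let the row player play U with probability p. Expected payoff against E: 0p + (-2)(1−p) = 2p − 2; against W: (-4)p + 1(1−p) = −5p + 1.
Setting these equal: 2p − 2 = −5p + 1 ⇒ 7p = 3 ⇒ p = 3/7, and the value is (2)·(3/7) − 2 = -8/7.
For the column player: with q = P(E), equating U's and D's payoffs gives 4q − 4 = −3q + 1 ⇒ q = 5/7.

2/7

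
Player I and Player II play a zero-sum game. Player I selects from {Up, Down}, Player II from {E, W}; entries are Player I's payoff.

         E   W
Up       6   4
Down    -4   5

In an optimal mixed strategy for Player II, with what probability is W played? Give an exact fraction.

Row minima: Up → 4, Down → -4; maximin = 4.
Column maxima: E → 6, W → 5; minimax = 5.
4 ≠ 5, so there is no saddle point; optimal play is mixed.
Let Player I play Up with probability p. Expected payoff against E: 6p + (-4)(1−p) = 10p − 4; against W: 4p + 5(1−p) = −p + 5.
Setting these equal: 10p − 4 = −p + 5 ⇒ 11p = 9 ⇒ p = 9/11, and the value is (10)·(9/11) − 4 = 46/11.
For Player II: with q = P(E), equating Up's and Down's payoffs gives 2q + 4 = −9q + 5 ⇒ q = 1/11.

10/11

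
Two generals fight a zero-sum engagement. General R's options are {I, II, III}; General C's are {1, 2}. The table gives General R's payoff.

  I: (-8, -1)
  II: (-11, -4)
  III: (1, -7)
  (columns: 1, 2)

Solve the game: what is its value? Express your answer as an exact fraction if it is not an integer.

-19/5

Row minima: I → -8, II → -11, III → -7; maximin = -7.
Column maxima: 1 → 1, 2 → -1; minimax = -1.
-7 ≠ -1, so there is no saddle point; optimal play is mixed.
II is strictly dominated by I, so General R never plays it.
On the remaining 2×2 (I, III vs 1, 2):
Let General R play I with probability p. Expected payoff against 1: (-8)p + 1(1−p) = −9p + 1; against 2: (-1)p + (-7)(1−p) = 6p − 7.
Setting these equal: −9p + 1 = 6p − 7 ⇒ −15p = -8 ⇒ p = 8/15, and the value is (-9)·(8/15) + 1 = -19/5.
For General C: with q = P(1), equating I's and III's payoffs gives −7q − 1 = 8q − 7 ⇒ q = 2/5.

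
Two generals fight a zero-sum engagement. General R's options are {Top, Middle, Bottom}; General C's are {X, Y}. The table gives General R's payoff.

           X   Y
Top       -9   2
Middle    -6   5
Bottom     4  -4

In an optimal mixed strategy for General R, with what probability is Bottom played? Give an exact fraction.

11/19

Row minima: Top → -9, Middle → -6, Bottom → -4; maximin = -4.
Column maxima: X → 4, Y → 5; minimax = 4.
-4 ≠ 4, so there is no saddle point; optimal play is mixed.
Top is strictly dominated by Middle, so General R never plays it.
On the remaining 2×2 (Middle, Bottom vs X, Y):
Let General R play Middle with probability p. Expected payoff against X: (-6)p + 4(1−p) = −10p + 4; against Y: 5p + (-4)(1−p) = 9p − 4.
Setting these equal: −10p + 4 = 9p − 4 ⇒ −19p = -8 ⇒ p = 8/19, and the value is (-10)·(8/19) + 4 = -4/19.
For General C: with q = P(X), equating Middle's and Bottom's payoffs gives −11q + 5 = 8q − 4 ⇒ q = 9/19.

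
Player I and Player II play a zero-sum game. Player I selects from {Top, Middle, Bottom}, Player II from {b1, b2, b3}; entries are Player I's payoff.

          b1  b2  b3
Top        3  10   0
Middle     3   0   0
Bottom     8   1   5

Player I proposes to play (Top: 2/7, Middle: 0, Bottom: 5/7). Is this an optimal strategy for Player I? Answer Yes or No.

Yes

Against b1 this mix gives (2/7)·3 + (5/7)·8 = 46/7.
Against b2 this mix gives (2/7)·10 + (5/7)·1 = 25/7.
Against b3 this mix gives (2/7)·0 + (5/7)·5 = 25/7.
All of Player II's active replies (b2, b3) yield 25/7, and no column does worse for Player I. The mix makes Player II indifferent and guarantees 25/7, so it is optimal.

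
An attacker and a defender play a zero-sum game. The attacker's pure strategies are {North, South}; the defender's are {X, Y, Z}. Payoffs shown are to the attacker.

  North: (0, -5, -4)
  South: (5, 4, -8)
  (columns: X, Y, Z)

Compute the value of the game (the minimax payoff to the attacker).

Row minima: North → -5, South → -8; maximin = -5.
Column maxima: X → 5, Y → 4, Z → -4; minimax = -4.
-5 ≠ -4, so there is no saddle point; optimal play is mixed.
X is strictly dominated by Y (it gives the attacker strictly more in every row), so the defender never plays it.
On the remaining 2×2 (North, South vs Y, Z):
Let the attacker play North with probability p. Expected payoff against Y: (-5)p + 4(1−p) = −9p + 4; against Z: (-4)p + (-8)(1−p) = 4p − 8.
Setting these equal: −9p + 4 = 4p − 8 ⇒ −13p = -12 ⇒ p = 12/13, and the value is (-9)·(12/13) + 4 = -56/13.
For the defender: with q = P(Y), equating North's and South's payoffs gives −q − 4 = 12q − 8 ⇒ q = 4/13.

-56/13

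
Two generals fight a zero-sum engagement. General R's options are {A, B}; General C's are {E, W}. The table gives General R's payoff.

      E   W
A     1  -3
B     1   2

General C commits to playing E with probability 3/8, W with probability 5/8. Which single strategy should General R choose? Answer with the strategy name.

Expected payoff of A: (3/8)·1 + (5/8)·(-3) = -3/2.
Expected payoff of B: (3/8)·1 + (5/8)·2 = 13/8.
The largest is 13/8, so General R's best response is B.

B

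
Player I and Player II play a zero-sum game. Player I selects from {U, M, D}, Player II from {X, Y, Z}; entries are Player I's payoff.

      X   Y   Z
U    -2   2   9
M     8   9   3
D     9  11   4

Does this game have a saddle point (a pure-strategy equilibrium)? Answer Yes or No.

No

Row minima: U → -2, M → 3, D → 4; maximin = 4.
Column maxima: X → 9, Y → 11, Z → 9; minimax = 9.
4 ≠ 9, so no pure-strategy equilibrium exists.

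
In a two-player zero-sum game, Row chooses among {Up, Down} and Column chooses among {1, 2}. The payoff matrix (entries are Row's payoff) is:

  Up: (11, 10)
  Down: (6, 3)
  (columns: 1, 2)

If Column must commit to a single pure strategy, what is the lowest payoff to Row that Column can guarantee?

Column maxima: 1 → 11, 2 → 10.
The smallest of these is 10.

10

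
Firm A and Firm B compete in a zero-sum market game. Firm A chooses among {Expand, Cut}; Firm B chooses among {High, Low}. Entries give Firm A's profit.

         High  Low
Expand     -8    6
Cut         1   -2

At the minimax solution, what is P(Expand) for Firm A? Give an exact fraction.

Row minima: Expand → -8, Cut → -2; maximin = -2.
Column maxima: High → 1, Low → 6; minimax = 1.
-2 ≠ 1, so there is no saddle point; optimal play is mixed.
Let Firm A play Expand with probability p. Expected payoff against High: (-8)p + 1(1−p) = −9p + 1; against Low: 6p + (-2)(1−p) = 8p − 2.
Setting these equal: −9p + 1 = 8p − 2 ⇒ −17p = -3 ⇒ p = 3/17, and the value is (-9)·(3/17) + 1 = -10/17.
For Firm B: with q = P(High), equating Expand's and Cut's payoffs gives −14q + 6 = 3q − 2 ⇒ q = 8/17.

3/17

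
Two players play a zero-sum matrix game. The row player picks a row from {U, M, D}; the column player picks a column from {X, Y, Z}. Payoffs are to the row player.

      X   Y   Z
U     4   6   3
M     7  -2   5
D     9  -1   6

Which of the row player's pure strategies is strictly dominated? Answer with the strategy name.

D gives a strictly higher payoff than M against every column: 9 > 7, -1 > -2, 6 > 5.
So M is strictly dominated and the row player never plays it.

M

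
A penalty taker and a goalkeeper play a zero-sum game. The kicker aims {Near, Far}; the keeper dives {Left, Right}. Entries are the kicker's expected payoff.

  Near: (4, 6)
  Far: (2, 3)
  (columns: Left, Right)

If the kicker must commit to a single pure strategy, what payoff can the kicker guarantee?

Row minima: Near → 4, Far → 2.
The best of these is 4.

4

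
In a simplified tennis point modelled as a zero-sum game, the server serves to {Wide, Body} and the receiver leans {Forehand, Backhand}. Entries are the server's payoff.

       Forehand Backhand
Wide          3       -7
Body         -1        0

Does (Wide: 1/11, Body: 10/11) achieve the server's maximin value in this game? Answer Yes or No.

Against Forehand this mix gives (1/11)·3 + (10/11)·(-1) = -7/11.
Against Backhand this mix gives (1/11)·(-7) + (10/11)·0 = -7/11.
All of the receiver's active replies (Forehand, Backhand) yield -7/11, and no column does worse for the server. The mix makes the receiver indifferent and guarantees -7/11, so it is optimal.

Yes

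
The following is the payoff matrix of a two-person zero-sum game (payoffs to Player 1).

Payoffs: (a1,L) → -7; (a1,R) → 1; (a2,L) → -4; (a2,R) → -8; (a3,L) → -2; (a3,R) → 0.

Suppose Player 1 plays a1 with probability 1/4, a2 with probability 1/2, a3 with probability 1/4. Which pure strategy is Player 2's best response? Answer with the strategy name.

If Player 2 plays L, Player 1's expected payoff is (1/4)·(-7) + (1/2)·(-4) + (1/4)·(-2) = -17/4.
If Player 2 plays R, Player 1's expected payoff is (1/4)·1 + (1/2)·(-8) + (1/4)·0 = -15/4.
Player 2 minimizes Player 1's payoff; the smallest is -17/4, so the best response is L.

L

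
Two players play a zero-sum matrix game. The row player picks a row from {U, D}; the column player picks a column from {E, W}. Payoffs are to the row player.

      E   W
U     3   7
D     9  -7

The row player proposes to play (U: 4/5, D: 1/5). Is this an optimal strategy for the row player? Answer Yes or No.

Yes

Against E this mix gives (4/5)·3 + (1/5)·9 = 21/5.
Against W this mix gives (4/5)·7 + (1/5)·(-7) = 21/5.
All of the column player's active replies (E, W) yield 21/5, and no column does worse for the row player. The mix makes the column player indifferent and guarantees 21/5, so it is optimal.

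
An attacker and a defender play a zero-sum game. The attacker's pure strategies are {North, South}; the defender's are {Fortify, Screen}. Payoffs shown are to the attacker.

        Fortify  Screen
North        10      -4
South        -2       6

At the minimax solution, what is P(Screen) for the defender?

Row minima: North → -4, South → -2; maximin = -2.
Column maxima: Fortify → 10, Screen → 6; minimax = 6.
-2 ≠ 6, so there is no saddle point; optimal play is mixed.
Let the attacker play North with probability p. Expected payoff against Fortify: 10p + (-2)(1−p) = 12p − 2; against Screen: (-4)p + 6(1−p) = −10p + 6.
Setting these equal: 12p − 2 = −10p + 6 ⇒ 22p = 8 ⇒ p = 4/11, and the value is (12)·(4/11) − 2 = 26/11.
For the defender: with q = P(Fortify), equating North's and South's payoffs gives 14q − 4 = −8q + 6 ⇒ q = 5/11.

6/11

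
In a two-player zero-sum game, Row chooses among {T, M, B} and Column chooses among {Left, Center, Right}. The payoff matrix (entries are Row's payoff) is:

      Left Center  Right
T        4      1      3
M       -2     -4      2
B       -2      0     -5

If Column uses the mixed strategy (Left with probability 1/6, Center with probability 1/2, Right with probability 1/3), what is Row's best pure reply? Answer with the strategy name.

T

Expected payoff of T: (1/6)·4 + (1/2)·1 + (1/3)·3 = 13/6.
Expected payoff of M: (1/6)·(-2) + (1/2)·(-4) + (1/3)·2 = -5/3.
Expected payoff of B: (1/6)·(-2) + (1/2)·0 + (1/3)·(-5) = -2.
The largest is 13/6, so Row's best response is T.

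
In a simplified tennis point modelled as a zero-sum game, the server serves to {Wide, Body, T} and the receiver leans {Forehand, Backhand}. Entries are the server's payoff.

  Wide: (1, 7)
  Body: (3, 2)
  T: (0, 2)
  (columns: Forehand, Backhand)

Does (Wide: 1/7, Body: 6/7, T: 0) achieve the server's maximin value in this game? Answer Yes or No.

Yes

Against Forehand this mix gives (1/7)·1 + (6/7)·3 = 19/7.
Against Backhand this mix gives (1/7)·7 + (6/7)·2 = 19/7.
All of the receiver's active replies (Forehand, Backhand) yield 19/7, and no column does worse for the server. The mix makes the receiver indifferent and guarantees 19/7, so it is optimal.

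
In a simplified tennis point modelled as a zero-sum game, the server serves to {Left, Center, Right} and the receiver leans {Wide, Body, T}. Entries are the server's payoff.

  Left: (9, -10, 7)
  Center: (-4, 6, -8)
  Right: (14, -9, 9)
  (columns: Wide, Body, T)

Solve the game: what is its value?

-9/16

Row minima: Left → -10, Center → -8, Right → -9; maximin = -8.
Column maxima: Wide → 14, Body → 6, T → 9; minimax = 6.
-8 ≠ 6, so there is no saddle point; optimal play is mixed.
Left is strictly dominated by Right, so the server never plays it.
Wide is strictly dominated by T (it gives the server strictly more in every row), so the receiver never plays it.
On the remaining 2×2 (Center, Right vs Body, T):
Let the server play Center with probability p. Expected payoff against Body: 6p + (-9)(1−p) = 15p − 9; against T: (-8)p + 9(1−p) = −17p + 9.
Setting these equal: 15p − 9 = −17p + 9 ⇒ 32p = 18 ⇒ p = 9/16, and the value is (15)·(9/16) − 9 = -9/16.
For the receiver: with q = P(Body), equating Center's and Right's payoffs gives 14q − 8 = −18q + 9 ⇒ q = 17/32.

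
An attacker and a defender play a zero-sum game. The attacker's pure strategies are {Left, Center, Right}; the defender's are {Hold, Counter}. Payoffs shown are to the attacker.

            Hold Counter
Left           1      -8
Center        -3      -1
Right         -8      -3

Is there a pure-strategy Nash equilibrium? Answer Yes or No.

Row minima: Left → -8, Center → -3, Right → -8; maximin = -3.
Column maxima: Hold → 1, Counter → -1; minimax = -1.
-3 ≠ -1, so no pure-strategy equilibrium exists.

No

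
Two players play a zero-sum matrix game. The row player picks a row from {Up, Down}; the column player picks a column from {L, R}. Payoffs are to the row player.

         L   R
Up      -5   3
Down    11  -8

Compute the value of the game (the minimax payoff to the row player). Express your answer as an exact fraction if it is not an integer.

-7/27

Row minima: Up → -5, Down → -8; maximin = -5.
Column maxima: L → 11, R → 3; minimax = 3.
-5 ≠ 3, so there is no saddle point; optimal play is mixed.
Let the row player play Up with probability p. Expected payoff against L: (-5)p + 11(1−p) = −16p + 11; against R: 3p + (-8)(1−p) = 11p − 8.
Setting these equal: −16p + 11 = 11p − 8 ⇒ −27p = -19 ⇒ p = 19/27, and the value is (-16)·(19/27) + 11 = -7/27.
For the column player: with q = P(L), equating Up's and Down's payoffs gives −8q + 3 = 19q − 8 ⇒ q = 11/27.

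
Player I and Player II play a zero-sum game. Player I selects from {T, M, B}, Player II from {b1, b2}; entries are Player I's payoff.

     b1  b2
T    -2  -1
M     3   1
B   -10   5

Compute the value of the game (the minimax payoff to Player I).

25/17

Row minima: T → -2, M → 1, B → -10; maximin = 1.
Column maxima: b1 → 3, b2 → 5; minimax = 3.
1 ≠ 3, so there is no saddle point; optimal play is mixed.
T is strictly dominated by M, so Player I never plays it.
On the remaining 2×2 (M, B vs b1, b2):
Let Player I play M with probability p. Expected payoff against b1: 3p + (-10)(1−p) = 13p − 10; against b2: 1p + 5(1−p) = −4p + 5.
Setting these equal: 13p − 10 = −4p + 5 ⇒ 17p = 15 ⇒ p = 15/17, and the value is (13)·(15/17) − 10 = 25/17.
For Player II: with q = P(b1), equating M's and B's payoffs gives 2q + 1 = −15q + 5 ⇒ q = 4/17.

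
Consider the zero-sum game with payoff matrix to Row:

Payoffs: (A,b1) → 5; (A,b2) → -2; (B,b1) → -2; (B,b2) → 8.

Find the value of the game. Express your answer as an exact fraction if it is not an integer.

36/17

Row minima: A → -2, B → -2; maximin = -2.
Column maxima: b1 → 5, b2 → 8; minimax = 5.
-2 ≠ 5, so there is no saddle point; optimal play is mixed.
Let Row play A with probability p. Expected payoff against b1: 5p + (-2)(1−p) = 7p − 2; against b2: (-2)p + 8(1−p) = −10p + 8.
Setting these equal: 7p − 2 = −10p + 8 ⇒ 17p = 10 ⇒ p = 10/17, and the value is (7)·(10/17) − 2 = 36/17.
For Column: with q = P(b1), equating A's and B's payoffs gives 7q − 2 = −10q + 8 ⇒ q = 10/17.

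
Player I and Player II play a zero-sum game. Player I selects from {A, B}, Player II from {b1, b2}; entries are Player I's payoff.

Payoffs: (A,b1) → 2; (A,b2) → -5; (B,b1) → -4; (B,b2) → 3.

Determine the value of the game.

-1

Row minima: A → -5, B → -4; maximin = -4.
Column maxima: b1 → 2, b2 → 3; minimax = 2.
-4 ≠ 2, so there is no saddle point; optimal play is mixed.
Let Player I play A with probability p. Expected payoff against b1: 2p + (-4)(1−p) = 6p − 4; against b2: (-5)p + 3(1−p) = −8p + 3.
Setting these equal: 6p − 4 = −8p + 3 ⇒ 14p = 7 ⇒ p = 1/2, and the value is (6)·(1/2) − 4 = -1.
For Player II: with q = P(b1), equating A's and B's payoffs gives 7q − 5 = −7q + 3 ⇒ q = 4/7.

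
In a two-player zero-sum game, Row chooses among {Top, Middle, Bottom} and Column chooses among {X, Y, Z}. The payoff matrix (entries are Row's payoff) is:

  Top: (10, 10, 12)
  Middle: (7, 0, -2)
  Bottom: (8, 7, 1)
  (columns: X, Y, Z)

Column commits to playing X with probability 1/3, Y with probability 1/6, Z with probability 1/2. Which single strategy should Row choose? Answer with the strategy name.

Top

Expected payoff of Top: (1/3)·10 + (1/6)·10 + (1/2)·12 = 11.
Expected payoff of Middle: (1/3)·7 + (1/6)·0 + (1/2)·(-2) = 4/3.
Expected payoff of Bottom: (1/3)·8 + (1/6)·7 + (1/2)·1 = 13/3.
The largest is 11, so Row's best response is Top.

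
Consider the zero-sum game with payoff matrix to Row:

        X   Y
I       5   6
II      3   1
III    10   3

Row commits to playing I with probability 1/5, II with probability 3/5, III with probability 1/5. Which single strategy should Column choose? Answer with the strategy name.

Y

If Column plays X, Row's expected payoff is (1/5)·5 + (3/5)·3 + (1/5)·10 = 24/5.
If Column plays Y, Row's expected payoff is (1/5)·6 + (3/5)·1 + (1/5)·3 = 12/5.
Column minimizes Row's payoff; the smallest is 12/5, so the best response is Y.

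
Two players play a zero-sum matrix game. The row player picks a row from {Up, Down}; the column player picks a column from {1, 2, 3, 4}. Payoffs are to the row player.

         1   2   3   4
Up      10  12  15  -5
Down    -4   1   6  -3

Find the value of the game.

Row minima: Up → -5, Down → -4; maximin = -4.
Column maxima: 1 → 10, 2 → 12, 3 → 15, 4 → -3; minimax = -3.
-4 ≠ -3, so there is no saddle point; optimal play is mixed.
2 is strictly dominated by 1 (it gives the row player strictly more in every row), so the column player never plays it.
3 is strictly dominated by 1 (it gives the row player strictly more in every row), so the column player never plays it.
On the remaining 2×2 (Up, Down vs 1, 4):
Let the row player play Up with probability p. Expected payoff against 1: 10p + (-4)(1−p) = 14p − 4; against 4: (-5)p + (-3)(1−p) = −2p − 3.
Setting these equal: 14p − 4 = −2p − 3 ⇒ 16p = 1 ⇒ p = 1/16, and the value is (14)·(1/16) − 4 = -25/8.
For the column player: with q = P(1), equating Up's and Down's payoffs gives 15q − 5 = −q − 3 ⇒ q = 1/8.

-25/8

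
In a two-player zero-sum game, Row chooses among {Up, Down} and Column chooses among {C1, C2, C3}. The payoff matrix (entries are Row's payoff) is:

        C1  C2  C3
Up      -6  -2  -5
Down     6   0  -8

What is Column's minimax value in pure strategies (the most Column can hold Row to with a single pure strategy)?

-5

Column maxima: C1 → 6, C2 → 0, C3 → -5.
The smallest of these is -5.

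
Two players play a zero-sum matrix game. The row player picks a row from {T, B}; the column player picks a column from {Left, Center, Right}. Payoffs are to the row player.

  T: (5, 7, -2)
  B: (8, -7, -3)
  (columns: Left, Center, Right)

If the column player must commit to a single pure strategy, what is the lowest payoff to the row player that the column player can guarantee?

-2

Column maxima: Left → 8, Center → 7, Right → -2.
The smallest of these is -2.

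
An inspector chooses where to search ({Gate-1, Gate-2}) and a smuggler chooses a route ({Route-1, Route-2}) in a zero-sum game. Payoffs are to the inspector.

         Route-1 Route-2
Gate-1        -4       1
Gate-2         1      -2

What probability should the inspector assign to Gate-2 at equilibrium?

5/8

Row minima: Gate-1 → -4, Gate-2 → -2; maximin = -2.
Column maxima: Route-1 → 1, Route-2 → 1; minimax = 1.
-2 ≠ 1, so there is no saddle point; optimal play is mixed.
Let the inspector play Gate-1 with probability p. Expected payoff against Route-1: (-4)p + 1(1−p) = −5p + 1; against Route-2: 1p + (-2)(1−p) = 3p − 2.
Setting these equal: −5p + 1 = 3p − 2 ⇒ −8p = -3 ⇒ p = 3/8, and the value is (-5)·(3/8) + 1 = -7/8.
For the smuggler: with q = P(Route-1), equating Gate-1's and Gate-2's payoffs gives −5q + 1 = 3q − 2 ⇒ q = 3/8.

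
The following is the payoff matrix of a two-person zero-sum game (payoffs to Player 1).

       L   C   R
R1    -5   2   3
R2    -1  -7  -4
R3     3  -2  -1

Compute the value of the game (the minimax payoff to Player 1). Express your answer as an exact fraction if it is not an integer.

Row minima: R1 → -5, R2 → -7, R3 → -2; maximin = -2.
Column maxima: L → 3, C → 2, R → 3; minimax = 2.
-2 ≠ 2, so there is no saddle point; optimal play is mixed.
R2 is strictly dominated by R3, so Player 1 never plays it.
R is strictly dominated by C (it gives Player 1 strictly more in every row), so Player 2 never plays it.
On the remaining 2×2 (R1, R3 vs L, C):
Let Player 1 play R1 with probability p. Expected payoff against L: (-5)p + 3(1−p) = −8p + 3; against C: 2p + (-2)(1−p) = 4p − 2.
Setting these equal: −8p + 3 = 4p − 2 ⇒ −12p = -5 ⇒ p = 5/12, and the value is (-8)·(5/12) + 3 = -1/3.
For Player 2: with q = P(L), equating R1's and R3's payoffs gives −7q + 2 = 5q − 2 ⇒ q = 1/3.

-1/3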